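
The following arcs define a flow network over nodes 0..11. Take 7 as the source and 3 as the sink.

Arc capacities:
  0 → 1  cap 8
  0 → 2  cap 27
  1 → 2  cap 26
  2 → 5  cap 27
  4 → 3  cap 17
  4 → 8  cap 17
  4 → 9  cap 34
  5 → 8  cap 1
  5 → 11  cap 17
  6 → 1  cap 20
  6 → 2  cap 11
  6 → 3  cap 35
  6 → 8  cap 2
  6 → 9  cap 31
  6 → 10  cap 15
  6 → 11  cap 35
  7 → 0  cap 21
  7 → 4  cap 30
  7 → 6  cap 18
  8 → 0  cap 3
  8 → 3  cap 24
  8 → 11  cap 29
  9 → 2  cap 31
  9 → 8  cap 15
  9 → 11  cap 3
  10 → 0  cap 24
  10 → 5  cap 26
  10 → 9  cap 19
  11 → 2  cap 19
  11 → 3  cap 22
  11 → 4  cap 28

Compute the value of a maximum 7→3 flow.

augment #1: 7→4→3 bottleneck 17, total now 17
augment #2: 7→6→3 bottleneck 18, total now 35
augment #3: 7→4→8→3 bottleneck 13, total now 48
augment #4: 7→0→2→5→8→3 bottleneck 1, total now 49
augment #5: 7→0→2→5→11→3 bottleneck 17, total now 66

Maximum flow value: 66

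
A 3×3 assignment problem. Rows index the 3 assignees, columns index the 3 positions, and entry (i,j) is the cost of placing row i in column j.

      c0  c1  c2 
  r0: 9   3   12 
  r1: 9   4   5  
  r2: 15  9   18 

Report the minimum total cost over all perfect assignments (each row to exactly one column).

one of 2 optimal assignments: row0→col0 (cost 9), row1→col2 (cost 5), row2→col1 (cost 9)
total = 9 + 5 + 9 = 23

Minimum assignment cost: 23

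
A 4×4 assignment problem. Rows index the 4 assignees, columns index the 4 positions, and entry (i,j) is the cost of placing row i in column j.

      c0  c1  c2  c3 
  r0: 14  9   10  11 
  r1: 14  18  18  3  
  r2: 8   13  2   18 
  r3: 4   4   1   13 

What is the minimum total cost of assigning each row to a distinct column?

Minimum assignment cost: 18

optimal assignment: row0→col1 (cost 9), row1→col3 (cost 3), row2→col2 (cost 2), row3→col0 (cost 4)
total = 9 + 3 + 2 + 4 = 18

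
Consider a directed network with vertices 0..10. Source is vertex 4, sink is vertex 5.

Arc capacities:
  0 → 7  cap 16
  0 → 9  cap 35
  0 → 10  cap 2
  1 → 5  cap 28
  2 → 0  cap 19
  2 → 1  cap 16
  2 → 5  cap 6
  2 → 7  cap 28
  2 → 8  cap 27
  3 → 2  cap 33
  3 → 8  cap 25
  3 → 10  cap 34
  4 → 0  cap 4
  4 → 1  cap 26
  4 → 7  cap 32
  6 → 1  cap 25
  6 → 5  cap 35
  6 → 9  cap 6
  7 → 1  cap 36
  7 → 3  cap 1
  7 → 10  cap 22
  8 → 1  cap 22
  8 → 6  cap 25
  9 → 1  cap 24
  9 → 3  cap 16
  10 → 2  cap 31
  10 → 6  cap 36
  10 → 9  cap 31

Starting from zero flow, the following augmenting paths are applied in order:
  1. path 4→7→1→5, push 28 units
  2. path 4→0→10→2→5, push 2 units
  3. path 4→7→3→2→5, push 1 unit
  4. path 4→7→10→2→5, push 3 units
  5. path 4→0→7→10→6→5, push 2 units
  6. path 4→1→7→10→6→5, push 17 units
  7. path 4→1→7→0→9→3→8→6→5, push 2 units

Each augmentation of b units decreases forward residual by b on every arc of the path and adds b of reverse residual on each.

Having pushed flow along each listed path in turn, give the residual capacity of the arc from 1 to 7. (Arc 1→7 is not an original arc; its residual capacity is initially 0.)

after path 1 (4→7→1→5, push 28): res(1,7)=28
after path 2 (4→0→10→2→5, push 2): res(1,7)=28
after path 3 (4→7→3→2→5, push 1): res(1,7)=28
after path 4 (4→7→10→2→5, push 3): res(1,7)=28
after path 5 (4→0→7→10→6→5, push 2): res(1,7)=28
after path 6 (4→1→7→10→6→5, push 17): res(1,7)=11
after path 7 (4→1→7→0→9→3→8→6→5, push 2): res(1,7)=9

Residual capacity of (1,7): 9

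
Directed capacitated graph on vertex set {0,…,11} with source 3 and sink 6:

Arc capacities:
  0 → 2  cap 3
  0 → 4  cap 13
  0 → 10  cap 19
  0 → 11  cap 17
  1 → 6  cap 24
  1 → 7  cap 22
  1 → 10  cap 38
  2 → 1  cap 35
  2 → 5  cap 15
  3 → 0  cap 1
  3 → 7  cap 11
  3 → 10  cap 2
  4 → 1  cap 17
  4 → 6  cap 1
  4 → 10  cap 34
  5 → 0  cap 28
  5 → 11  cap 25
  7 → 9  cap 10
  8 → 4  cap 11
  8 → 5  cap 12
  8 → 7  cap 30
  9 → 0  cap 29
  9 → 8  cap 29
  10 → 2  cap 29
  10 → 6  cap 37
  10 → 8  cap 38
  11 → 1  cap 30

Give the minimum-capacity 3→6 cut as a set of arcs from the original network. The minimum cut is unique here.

Min-cut arcs: {(3,0), (3,10), (7,9)} (total capacity 13)

augment #1: 3→10→6 push 2
augment #2: 3→0→4→6 push 1
augment #3: 3→7→9→0→10→6 push 10
max flow = 13; residual-reachable set from 3 gives S-side
cut edges (S→T): {(3,0), (3,10), (7,9)} total cap 13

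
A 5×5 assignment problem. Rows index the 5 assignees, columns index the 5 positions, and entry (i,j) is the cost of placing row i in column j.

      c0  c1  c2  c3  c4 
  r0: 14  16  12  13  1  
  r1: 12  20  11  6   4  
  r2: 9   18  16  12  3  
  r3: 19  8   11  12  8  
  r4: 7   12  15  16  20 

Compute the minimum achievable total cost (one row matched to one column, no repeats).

Minimum assignment cost: 36

optimal assignment: row0→col2 (cost 12), row1→col3 (cost 6), row2→col4 (cost 3), row3→col1 (cost 8), row4→col0 (cost 7)
total = 12 + 6 + 3 + 8 + 7 = 36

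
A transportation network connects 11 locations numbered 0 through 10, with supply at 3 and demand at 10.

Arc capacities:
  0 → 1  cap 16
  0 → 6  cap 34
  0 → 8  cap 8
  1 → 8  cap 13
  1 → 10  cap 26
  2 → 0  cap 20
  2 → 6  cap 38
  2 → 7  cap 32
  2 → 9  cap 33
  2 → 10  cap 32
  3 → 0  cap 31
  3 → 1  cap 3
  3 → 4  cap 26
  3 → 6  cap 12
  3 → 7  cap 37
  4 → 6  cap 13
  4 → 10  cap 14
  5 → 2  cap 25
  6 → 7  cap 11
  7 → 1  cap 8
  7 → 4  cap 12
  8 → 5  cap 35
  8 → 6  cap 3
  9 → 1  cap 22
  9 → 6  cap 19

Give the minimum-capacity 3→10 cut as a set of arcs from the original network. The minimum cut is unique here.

augment #1: 3→1→10 push 3
augment #2: 3→4→10 push 14
augment #3: 3→0→1→10 push 16
augment #4: 3→7→1→10 push 7
augment #5: 3→0→8→5→2→10 push 8
augment #6: 3→7→1→8→5→2→10 push 1
max flow = 49; residual-reachable set from 3 gives S-side
cut edges (S→T): {(0,1), (0,8), (3,1), (4,10), (7,1)} total cap 49

Min-cut arcs: {(0,1), (0,8), (3,1), (4,10), (7,1)} (total capacity 49)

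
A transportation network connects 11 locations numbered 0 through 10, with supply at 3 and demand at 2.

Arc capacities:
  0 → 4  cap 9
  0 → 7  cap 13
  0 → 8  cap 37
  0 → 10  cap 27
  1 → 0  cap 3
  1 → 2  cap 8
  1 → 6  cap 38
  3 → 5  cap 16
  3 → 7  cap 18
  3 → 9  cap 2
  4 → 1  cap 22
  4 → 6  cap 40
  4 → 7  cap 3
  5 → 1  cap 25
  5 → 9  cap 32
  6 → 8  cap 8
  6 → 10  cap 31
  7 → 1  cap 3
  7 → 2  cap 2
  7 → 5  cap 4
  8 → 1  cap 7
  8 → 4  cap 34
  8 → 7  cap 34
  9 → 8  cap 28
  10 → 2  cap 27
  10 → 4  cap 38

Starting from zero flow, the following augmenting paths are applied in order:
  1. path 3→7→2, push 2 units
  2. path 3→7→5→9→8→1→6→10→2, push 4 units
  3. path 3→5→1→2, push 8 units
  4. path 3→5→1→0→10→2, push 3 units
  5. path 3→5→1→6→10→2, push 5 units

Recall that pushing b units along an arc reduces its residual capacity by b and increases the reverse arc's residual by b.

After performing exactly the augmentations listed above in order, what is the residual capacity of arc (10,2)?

Residual capacity of (10,2): 15

after path 1 (3→7→2, push 2): res(10,2)=27
after path 2 (3→7→5→9→8→1→6→10→2, push 4): res(10,2)=23
after path 3 (3→5→1→2, push 8): res(10,2)=23
after path 4 (3→5→1→0→10→2, push 3): res(10,2)=20
after path 5 (3→5→1→6→10→2, push 5): res(10,2)=15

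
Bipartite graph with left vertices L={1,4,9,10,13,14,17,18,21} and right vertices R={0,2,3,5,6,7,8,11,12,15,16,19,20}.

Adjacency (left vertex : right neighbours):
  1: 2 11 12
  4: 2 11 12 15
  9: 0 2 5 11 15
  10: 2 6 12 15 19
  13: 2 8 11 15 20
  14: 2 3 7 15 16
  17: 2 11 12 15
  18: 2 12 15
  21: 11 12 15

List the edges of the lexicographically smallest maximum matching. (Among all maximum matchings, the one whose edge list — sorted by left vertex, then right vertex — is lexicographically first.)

|M| = 8 (so the lex-smallest maximum matching has 8 edges)
process left vertices in ascending order; for each, take the smallest-labelled available neighbour that still permits 8 edges overall, or leave it unmatched if none does
lex-smallest matching: {1-2, 4-11, 9-0, 10-6, 13-8, 14-3, 17-12, 18-15}

Lex-smallest maximum matching: {(1,2), (4,11), (9,0), (10,6), (13,8), (14,3), (17,12), (18,15)}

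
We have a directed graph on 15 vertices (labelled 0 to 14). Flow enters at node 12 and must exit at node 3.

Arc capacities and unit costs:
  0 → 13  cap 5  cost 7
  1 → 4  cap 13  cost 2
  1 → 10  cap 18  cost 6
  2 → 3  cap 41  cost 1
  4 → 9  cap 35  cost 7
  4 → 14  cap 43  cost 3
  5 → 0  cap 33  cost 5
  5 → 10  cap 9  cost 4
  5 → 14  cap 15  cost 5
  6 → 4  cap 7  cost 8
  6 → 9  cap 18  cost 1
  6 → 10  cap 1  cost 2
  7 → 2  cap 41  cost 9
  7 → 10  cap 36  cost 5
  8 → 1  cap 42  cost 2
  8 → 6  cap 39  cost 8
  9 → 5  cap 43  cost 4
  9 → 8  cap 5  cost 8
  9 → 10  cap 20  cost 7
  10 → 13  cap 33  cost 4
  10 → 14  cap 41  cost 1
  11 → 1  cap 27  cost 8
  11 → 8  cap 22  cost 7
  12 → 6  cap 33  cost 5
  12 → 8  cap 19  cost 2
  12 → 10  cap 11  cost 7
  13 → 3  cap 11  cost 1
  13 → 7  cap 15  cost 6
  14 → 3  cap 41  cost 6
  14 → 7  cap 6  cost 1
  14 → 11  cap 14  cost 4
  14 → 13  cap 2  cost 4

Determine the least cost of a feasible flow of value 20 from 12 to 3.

shortest-cost path #1: 12→10→13→3 push 11 @ unit cost 12 (adds 132)
shortest-cost path #2: 12→6→10→14→3 push 1 @ unit cost 14 (adds 14)
shortest-cost path #3: 12→8→1→4→14→3 push 8 @ unit cost 15 (adds 120)
total cost = 266

Minimum cost for 20 units: 266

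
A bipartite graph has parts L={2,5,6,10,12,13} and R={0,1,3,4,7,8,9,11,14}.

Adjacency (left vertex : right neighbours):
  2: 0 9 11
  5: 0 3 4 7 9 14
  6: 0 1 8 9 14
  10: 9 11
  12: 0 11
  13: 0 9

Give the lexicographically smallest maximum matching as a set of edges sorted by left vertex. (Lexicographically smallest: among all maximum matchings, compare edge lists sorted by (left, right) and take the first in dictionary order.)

|M| = 5 (so the lex-smallest maximum matching has 5 edges)
process left vertices in ascending order; for each, take the smallest-labelled available neighbour that still permits 5 edges overall, or leave it unmatched if none does
lex-smallest matching: {2-0, 5-3, 6-1, 10-9, 12-11}

Lex-smallest maximum matching: {(2,0), (5,3), (6,1), (10,9), (12,11)}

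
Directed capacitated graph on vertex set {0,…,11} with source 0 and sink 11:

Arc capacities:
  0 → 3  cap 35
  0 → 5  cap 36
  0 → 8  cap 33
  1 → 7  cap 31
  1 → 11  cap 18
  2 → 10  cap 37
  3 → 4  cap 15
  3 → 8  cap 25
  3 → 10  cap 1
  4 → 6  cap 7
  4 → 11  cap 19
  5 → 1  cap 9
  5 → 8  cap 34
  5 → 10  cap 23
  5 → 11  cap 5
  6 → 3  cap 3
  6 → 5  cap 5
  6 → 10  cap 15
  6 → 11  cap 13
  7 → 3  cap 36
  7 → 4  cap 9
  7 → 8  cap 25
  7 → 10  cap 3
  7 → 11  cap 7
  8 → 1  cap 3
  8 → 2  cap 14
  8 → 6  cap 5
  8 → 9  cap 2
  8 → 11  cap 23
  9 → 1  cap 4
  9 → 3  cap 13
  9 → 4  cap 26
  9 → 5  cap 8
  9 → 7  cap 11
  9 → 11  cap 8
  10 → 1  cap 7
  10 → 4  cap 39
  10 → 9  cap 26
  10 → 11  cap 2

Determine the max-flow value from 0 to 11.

Maximum flow value: 94

augment #1: 0→5→11 bottleneck 5, total now 5
augment #2: 0→8→11 bottleneck 23, total now 28
augment #3: 0→3→4→11 bottleneck 15, total now 43
augment #4: 0→3→10→11 bottleneck 1, total now 44
augment #5: 0→5→1→11 bottleneck 9, total now 53
augment #6: 0→5→10→11 bottleneck 1, total now 54
augment #7: 0→8→1→11 bottleneck 3, total now 57
augment #8: 0→8→6→11 bottleneck 5, total now 62
augment #9: 0→8→9→11 bottleneck 2, total now 64
augment #10: 0→5→10→1→11 bottleneck 6, total now 70
augment #11: 0→5→10→4→11 bottleneck 4, total now 74
augment #12: 0→5→10→9→11 bottleneck 6, total now 80
augment #13: 0→5→10→1→7→11 bottleneck 1, total now 81
augment #14: 0→5→10→4→6→11 bottleneck 4, total now 85
augment #15: 0→3→8→2→10→4→6→11 bottleneck 3, total now 88
augment #16: 0→3→8→2→10→9→7→11 bottleneck 6, total now 94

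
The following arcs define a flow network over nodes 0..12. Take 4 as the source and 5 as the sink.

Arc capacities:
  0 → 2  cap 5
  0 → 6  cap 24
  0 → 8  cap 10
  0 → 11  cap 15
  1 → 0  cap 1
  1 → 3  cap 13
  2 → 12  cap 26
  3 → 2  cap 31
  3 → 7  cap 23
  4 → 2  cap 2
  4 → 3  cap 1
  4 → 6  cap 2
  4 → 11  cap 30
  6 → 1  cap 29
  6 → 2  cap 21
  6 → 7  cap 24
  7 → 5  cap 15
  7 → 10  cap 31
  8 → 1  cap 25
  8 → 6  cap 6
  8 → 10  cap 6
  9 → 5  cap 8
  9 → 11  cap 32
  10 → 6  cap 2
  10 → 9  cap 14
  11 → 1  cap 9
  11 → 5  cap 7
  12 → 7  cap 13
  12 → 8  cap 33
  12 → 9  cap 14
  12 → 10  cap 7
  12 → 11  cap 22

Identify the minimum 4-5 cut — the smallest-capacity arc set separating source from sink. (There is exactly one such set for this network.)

augment #1: 4→11→5 push 7
augment #2: 4→3→7→5 push 1
augment #3: 4→6→7→5 push 2
augment #4: 4→2→12→7→5 push 2
augment #5: 4→11→1→3→7→5 push 9
max flow = 21; residual-reachable set from 4 gives S-side
cut edges (S→T): {(4,2), (4,3), (4,6), (11,1), (11,5)} total cap 21

Min-cut arcs: {(4,2), (4,3), (4,6), (11,1), (11,5)} (total capacity 21)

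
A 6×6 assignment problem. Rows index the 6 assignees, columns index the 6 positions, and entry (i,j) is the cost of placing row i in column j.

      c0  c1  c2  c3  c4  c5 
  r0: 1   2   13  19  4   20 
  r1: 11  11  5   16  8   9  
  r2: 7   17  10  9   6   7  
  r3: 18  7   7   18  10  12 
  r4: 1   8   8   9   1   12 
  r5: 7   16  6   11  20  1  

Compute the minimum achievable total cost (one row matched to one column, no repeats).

optimal assignment: row0→col0 (cost 1), row1→col2 (cost 5), row2→col3 (cost 9), row3→col1 (cost 7), row4→col4 (cost 1), row5→col5 (cost 1)
total = 1 + 5 + 9 + 7 + 1 + 1 = 24

Minimum assignment cost: 24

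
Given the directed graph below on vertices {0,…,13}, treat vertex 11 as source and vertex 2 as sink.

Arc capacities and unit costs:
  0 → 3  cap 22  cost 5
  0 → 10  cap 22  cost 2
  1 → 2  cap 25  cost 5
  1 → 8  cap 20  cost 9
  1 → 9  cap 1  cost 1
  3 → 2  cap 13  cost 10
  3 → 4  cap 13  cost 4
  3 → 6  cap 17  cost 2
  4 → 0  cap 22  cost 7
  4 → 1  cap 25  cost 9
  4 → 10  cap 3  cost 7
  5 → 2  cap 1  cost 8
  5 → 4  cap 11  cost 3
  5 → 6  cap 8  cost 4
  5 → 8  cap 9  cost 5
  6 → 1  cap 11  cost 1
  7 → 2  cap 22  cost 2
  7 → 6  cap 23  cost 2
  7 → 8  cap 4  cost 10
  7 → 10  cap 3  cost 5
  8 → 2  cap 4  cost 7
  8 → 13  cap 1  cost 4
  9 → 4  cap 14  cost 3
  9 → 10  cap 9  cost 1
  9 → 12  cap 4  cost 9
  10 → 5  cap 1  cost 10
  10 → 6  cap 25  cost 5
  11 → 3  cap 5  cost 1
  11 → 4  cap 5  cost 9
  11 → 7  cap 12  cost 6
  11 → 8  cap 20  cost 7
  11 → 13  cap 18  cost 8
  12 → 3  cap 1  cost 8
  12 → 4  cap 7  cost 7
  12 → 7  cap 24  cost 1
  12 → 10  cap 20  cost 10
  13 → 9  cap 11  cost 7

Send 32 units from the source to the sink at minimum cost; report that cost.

shortest-cost path #1: 11→7→2 push 12 @ unit cost 8 (adds 96)
shortest-cost path #2: 11→3→6→1→2 push 5 @ unit cost 9 (adds 45)
shortest-cost path #3: 11→8→2 push 4 @ unit cost 14 (adds 56)
shortest-cost path #4: 11→4→1→2 push 5 @ unit cost 23 (adds 115)
shortest-cost path #5: 11→13→9→12→7→2 push 4 @ unit cost 27 (adds 108)
shortest-cost path #6: 11→13→9→10→6→1→2 push 2 @ unit cost 27 (adds 54)
total cost = 474

Minimum cost for 32 units: 474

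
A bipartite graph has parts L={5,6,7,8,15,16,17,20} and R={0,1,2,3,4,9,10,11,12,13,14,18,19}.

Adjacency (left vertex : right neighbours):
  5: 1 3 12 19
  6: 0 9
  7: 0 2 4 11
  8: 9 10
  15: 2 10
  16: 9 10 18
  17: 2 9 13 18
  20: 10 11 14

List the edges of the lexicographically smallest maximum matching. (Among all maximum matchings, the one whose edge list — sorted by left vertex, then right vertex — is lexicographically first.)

|M| = 8 (so the lex-smallest maximum matching has 8 edges)
process left vertices in ascending order; for each, take the smallest-labelled available neighbour that still permits 8 edges overall, or leave it unmatched if none does
lex-smallest matching: {5-1, 6-0, 7-2, 8-9, 15-10, 16-18, 17-13, 20-11}

Lex-smallest maximum matching: {(5,1), (6,0), (7,2), (8,9), (15,10), (16,18), (17,13), (20,11)}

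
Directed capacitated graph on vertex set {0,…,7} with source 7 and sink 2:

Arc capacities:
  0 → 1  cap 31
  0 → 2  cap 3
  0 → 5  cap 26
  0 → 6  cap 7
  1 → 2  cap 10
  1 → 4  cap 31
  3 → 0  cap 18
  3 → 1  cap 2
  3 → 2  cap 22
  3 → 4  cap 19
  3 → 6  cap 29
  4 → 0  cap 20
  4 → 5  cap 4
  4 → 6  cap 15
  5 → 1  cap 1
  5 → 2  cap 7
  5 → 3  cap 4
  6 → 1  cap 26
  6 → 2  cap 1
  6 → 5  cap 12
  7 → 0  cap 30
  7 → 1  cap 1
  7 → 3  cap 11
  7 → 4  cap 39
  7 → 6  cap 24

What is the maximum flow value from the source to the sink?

augment #1: 7→0→2 bottleneck 3, total now 3
augment #2: 7→1→2 bottleneck 1, total now 4
augment #3: 7→3→2 bottleneck 11, total now 15
augment #4: 7→6→2 bottleneck 1, total now 16
augment #5: 7→0→1→2 bottleneck 9, total now 25
augment #6: 7→0→5→2 bottleneck 7, total now 32
augment #7: 7→0→5→3→2 bottleneck 4, total now 36

Maximum flow value: 36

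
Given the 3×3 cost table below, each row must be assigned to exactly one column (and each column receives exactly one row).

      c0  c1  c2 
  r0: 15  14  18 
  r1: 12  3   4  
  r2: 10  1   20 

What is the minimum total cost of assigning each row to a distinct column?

optimal assignment: row0→col0 (cost 15), row1→col2 (cost 4), row2→col1 (cost 1)
total = 15 + 4 + 1 = 20

Minimum assignment cost: 20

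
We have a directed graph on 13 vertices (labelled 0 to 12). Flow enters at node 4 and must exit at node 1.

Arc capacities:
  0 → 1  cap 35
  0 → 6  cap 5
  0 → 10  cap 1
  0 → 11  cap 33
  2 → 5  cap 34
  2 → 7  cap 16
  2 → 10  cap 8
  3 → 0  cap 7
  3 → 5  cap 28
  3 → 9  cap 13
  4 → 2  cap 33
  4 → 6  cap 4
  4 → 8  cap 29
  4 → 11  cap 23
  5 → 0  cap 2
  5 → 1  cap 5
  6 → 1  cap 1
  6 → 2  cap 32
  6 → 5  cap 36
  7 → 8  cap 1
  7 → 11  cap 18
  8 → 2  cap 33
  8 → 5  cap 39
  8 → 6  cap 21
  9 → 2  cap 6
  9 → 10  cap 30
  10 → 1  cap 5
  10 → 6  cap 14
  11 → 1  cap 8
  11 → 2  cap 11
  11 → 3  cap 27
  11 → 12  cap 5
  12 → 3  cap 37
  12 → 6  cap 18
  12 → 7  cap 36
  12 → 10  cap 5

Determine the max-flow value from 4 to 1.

augment #1: 4→6→1 bottleneck 1, total now 1
augment #2: 4→11→1 bottleneck 8, total now 9
augment #3: 4→2→5→1 bottleneck 5, total now 14
augment #4: 4→2→10→1 bottleneck 5, total now 19
augment #5: 4→2→5→0→1 bottleneck 2, total now 21
augment #6: 4→11→3→0→1 bottleneck 7, total now 28

Maximum flow value: 28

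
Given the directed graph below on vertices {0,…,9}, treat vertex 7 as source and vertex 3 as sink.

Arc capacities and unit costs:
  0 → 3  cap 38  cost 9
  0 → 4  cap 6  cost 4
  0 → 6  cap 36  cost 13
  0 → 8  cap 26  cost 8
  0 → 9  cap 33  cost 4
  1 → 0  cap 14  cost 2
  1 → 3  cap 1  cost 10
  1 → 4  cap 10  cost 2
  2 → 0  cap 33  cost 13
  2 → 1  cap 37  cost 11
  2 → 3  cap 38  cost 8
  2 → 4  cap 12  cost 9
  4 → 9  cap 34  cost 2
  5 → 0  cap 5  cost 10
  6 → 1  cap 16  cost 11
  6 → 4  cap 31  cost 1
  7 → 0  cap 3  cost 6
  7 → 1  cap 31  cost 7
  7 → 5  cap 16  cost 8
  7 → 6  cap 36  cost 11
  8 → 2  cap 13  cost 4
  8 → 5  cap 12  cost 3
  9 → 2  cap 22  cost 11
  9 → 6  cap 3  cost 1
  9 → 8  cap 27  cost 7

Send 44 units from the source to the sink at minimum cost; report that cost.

Minimum cost for 44 units: 1112

shortest-cost path #1: 7→0→3 push 3 @ unit cost 15 (adds 45)
shortest-cost path #2: 7→1→3 push 1 @ unit cost 17 (adds 17)
shortest-cost path #3: 7→1→0→3 push 14 @ unit cost 18 (adds 252)
shortest-cost path #4: 7→5→0→3 push 5 @ unit cost 27 (adds 135)
shortest-cost path #5: 7→1→4→9→2→3 push 10 @ unit cost 30 (adds 300)
shortest-cost path #6: 7→6→4→9→2→3 push 11 @ unit cost 33 (adds 363)
total cost = 1112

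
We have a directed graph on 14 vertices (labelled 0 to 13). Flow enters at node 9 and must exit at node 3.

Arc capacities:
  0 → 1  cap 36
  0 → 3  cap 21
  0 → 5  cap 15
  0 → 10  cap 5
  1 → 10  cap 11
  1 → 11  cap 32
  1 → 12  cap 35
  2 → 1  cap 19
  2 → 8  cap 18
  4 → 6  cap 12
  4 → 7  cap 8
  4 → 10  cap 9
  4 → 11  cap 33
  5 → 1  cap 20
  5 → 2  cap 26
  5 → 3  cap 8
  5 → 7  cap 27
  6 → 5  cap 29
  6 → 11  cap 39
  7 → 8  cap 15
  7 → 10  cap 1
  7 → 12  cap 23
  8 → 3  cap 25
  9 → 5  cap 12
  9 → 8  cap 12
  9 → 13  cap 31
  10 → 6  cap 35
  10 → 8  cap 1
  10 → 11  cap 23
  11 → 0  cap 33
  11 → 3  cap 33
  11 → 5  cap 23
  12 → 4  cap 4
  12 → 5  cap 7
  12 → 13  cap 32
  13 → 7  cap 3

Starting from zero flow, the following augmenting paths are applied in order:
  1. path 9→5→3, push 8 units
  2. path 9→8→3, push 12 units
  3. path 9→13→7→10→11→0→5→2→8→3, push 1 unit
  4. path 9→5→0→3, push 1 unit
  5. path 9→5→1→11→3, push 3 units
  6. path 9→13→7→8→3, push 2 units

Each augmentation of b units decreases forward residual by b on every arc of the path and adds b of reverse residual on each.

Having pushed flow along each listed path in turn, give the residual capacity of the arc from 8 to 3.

after path 1 (9→5→3, push 8): res(8,3)=25
after path 2 (9→8→3, push 12): res(8,3)=13
after path 3 (9→13→7→10→11→0→5→2→8→3, push 1): res(8,3)=12
after path 4 (9→5→0→3, push 1): res(8,3)=12
after path 5 (9→5→1→11→3, push 3): res(8,3)=12
after path 6 (9→13→7→8→3, push 2): res(8,3)=10

Residual capacity of (8,3): 10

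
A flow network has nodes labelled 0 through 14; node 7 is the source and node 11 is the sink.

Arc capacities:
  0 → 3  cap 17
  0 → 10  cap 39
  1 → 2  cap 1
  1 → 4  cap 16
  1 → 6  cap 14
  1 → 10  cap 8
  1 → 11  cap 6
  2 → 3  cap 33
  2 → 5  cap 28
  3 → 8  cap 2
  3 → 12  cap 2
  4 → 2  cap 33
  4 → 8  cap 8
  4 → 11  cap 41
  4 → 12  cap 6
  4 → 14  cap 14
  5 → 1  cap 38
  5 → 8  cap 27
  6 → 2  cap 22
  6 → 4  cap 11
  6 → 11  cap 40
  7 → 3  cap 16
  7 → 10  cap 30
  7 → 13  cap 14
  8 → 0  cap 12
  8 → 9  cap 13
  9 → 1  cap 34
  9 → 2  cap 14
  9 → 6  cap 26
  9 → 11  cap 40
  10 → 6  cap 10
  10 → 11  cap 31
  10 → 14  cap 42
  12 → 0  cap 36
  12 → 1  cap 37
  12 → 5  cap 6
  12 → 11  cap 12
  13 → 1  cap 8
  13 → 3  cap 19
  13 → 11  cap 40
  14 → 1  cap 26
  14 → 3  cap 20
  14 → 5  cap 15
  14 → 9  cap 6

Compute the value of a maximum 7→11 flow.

Maximum flow value: 48

augment #1: 7→10→11 bottleneck 30, total now 30
augment #2: 7→13→11 bottleneck 14, total now 44
augment #3: 7→3→12→11 bottleneck 2, total now 46
augment #4: 7→3→8→9→11 bottleneck 2, total now 48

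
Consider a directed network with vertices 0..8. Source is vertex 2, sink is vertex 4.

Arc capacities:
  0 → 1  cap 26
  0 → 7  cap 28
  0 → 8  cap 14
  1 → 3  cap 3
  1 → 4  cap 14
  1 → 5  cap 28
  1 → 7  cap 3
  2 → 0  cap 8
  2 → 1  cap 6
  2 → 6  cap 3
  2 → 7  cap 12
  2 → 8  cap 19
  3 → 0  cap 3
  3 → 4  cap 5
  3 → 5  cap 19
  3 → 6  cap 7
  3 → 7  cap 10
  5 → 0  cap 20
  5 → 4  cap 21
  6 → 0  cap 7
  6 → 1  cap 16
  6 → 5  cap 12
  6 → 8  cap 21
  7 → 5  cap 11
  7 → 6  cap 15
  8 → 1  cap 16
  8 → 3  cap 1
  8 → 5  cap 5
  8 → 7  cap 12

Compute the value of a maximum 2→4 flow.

augment #1: 2→1→4 bottleneck 6, total now 6
augment #2: 2→0→1→4 bottleneck 8, total now 14
augment #3: 2→6→5→4 bottleneck 3, total now 17
augment #4: 2→7→5→4 bottleneck 11, total now 28
augment #5: 2→8→3→4 bottleneck 1, total now 29
augment #6: 2→8→5→4 bottleneck 5, total now 34
augment #7: 2→7→6→5→4 bottleneck 1, total now 35
augment #8: 2→8→1→3→4 bottleneck 3, total now 38
augment #9: 2→8→1→5→4 bottleneck 1, total now 39

Maximum flow value: 39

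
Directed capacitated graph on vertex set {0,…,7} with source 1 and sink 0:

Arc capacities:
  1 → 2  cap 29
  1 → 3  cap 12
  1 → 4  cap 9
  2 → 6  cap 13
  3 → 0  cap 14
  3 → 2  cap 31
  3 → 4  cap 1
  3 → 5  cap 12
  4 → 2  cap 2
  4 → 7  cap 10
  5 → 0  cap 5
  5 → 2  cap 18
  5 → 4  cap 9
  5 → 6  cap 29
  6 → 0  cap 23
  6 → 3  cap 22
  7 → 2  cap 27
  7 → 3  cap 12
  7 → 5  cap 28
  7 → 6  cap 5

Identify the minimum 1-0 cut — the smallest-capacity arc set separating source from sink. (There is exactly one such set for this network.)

augment #1: 1→3→0 push 12
augment #2: 1→2→6→0 push 13
augment #3: 1→4→7→3→0 push 2
augment #4: 1→4→7→5→0 push 5
augment #5: 1→4→7→6→0 push 2
max flow = 34; residual-reachable set from 1 gives S-side
cut edges (S→T): {(1,3), (1,4), (2,6)} total cap 34

Min-cut arcs: {(1,3), (1,4), (2,6)} (total capacity 34)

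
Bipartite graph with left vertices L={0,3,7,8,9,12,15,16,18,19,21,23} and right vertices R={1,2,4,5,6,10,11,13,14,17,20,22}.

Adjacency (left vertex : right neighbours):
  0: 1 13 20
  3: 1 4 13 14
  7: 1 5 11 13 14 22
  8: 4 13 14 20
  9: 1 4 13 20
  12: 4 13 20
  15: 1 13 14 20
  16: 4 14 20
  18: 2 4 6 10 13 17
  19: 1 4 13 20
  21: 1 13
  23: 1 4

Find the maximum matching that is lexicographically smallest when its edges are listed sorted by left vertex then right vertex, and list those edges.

Lex-smallest maximum matching: {(0,1), (3,4), (7,5), (8,13), (9,20), (15,14), (18,2)}

|M| = 7 (so the lex-smallest maximum matching has 7 edges)
process left vertices in ascending order; for each, take the smallest-labelled available neighbour that still permits 7 edges overall, or leave it unmatched if none does
lex-smallest matching: {0-1, 3-4, 7-5, 8-13, 9-20, 15-14, 18-2}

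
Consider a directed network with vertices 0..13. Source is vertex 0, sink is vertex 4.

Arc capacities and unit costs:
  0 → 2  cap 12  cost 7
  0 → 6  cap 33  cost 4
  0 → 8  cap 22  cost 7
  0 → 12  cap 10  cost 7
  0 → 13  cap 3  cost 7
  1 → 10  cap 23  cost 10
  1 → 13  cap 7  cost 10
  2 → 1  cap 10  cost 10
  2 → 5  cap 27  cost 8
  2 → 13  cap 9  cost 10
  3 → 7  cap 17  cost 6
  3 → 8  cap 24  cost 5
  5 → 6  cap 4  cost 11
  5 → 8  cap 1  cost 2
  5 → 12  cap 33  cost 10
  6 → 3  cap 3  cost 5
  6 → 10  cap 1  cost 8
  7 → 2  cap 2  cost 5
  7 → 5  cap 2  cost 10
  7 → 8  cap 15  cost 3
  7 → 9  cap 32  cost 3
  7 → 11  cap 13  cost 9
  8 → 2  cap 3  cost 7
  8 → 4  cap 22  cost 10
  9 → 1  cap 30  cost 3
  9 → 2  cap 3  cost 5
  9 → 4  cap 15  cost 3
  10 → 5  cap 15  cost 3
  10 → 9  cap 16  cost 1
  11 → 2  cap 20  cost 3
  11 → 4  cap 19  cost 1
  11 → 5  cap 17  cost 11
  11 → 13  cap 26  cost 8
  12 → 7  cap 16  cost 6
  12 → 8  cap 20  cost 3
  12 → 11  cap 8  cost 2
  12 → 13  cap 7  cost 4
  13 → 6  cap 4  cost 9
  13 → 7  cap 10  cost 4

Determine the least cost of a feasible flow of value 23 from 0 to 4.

Minimum cost for 23 units: 334

shortest-cost path #1: 0→12→11→4 push 8 @ unit cost 10 (adds 80)
shortest-cost path #2: 0→6→10→9→4 push 1 @ unit cost 16 (adds 16)
shortest-cost path #3: 0→8→4 push 14 @ unit cost 17 (adds 238)
total cost = 334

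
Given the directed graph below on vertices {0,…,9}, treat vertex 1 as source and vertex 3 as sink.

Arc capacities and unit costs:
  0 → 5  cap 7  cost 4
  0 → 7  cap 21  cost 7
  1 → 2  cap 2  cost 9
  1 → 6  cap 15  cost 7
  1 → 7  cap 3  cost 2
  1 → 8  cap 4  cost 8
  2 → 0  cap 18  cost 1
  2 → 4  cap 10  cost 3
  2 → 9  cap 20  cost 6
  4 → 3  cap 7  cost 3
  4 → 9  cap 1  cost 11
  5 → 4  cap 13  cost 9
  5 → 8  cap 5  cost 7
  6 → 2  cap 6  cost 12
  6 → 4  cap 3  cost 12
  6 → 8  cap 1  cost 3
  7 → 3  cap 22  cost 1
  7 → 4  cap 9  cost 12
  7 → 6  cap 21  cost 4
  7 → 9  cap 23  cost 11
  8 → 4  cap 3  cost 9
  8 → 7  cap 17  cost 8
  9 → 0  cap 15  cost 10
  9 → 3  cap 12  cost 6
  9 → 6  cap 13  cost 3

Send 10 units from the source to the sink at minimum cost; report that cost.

Minimum cost for 10 units: 126

shortest-cost path #1: 1→7→3 push 3 @ unit cost 3 (adds 9)
shortest-cost path #2: 1→2→4→3 push 2 @ unit cost 15 (adds 30)
shortest-cost path #3: 1→8→7→3 push 4 @ unit cost 17 (adds 68)
shortest-cost path #4: 1→6→8→7→3 push 1 @ unit cost 19 (adds 19)
total cost = 126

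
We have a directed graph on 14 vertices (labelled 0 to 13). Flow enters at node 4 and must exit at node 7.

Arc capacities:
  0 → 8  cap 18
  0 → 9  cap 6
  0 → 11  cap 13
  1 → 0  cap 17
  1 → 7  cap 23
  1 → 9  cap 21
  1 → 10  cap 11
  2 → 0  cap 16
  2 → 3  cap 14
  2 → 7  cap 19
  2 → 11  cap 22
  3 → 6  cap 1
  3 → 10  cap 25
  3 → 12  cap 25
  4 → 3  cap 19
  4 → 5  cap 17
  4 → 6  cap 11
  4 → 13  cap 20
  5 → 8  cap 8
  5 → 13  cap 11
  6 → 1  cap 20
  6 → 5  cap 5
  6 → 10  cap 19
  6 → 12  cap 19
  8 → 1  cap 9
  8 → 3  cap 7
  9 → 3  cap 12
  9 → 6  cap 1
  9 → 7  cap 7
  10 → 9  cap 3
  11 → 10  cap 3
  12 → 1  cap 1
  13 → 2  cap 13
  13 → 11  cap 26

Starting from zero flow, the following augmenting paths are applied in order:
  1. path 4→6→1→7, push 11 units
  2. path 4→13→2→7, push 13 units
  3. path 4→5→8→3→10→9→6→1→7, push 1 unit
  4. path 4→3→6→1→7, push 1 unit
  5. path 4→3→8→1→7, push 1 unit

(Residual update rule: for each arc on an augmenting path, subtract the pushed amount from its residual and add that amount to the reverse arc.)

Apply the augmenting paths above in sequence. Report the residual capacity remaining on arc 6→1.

Residual capacity of (6,1): 7

after path 1 (4→6→1→7, push 11): res(6,1)=9
after path 2 (4→13→2→7, push 13): res(6,1)=9
after path 3 (4→5→8→3→10→9→6→1→7, push 1): res(6,1)=8
after path 4 (4→3→6→1→7, push 1): res(6,1)=7
after path 5 (4→3→8→1→7, push 1): res(6,1)=7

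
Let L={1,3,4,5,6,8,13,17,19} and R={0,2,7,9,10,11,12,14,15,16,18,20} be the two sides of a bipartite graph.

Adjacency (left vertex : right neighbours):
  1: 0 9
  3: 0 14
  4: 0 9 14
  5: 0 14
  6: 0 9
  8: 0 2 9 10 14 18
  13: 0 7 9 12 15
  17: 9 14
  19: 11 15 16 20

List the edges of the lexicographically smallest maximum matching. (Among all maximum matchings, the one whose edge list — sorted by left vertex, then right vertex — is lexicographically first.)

|M| = 6 (so the lex-smallest maximum matching has 6 edges)
process left vertices in ascending order; for each, take the smallest-labelled available neighbour that still permits 6 edges overall, or leave it unmatched if none does
lex-smallest matching: {1-0, 3-14, 4-9, 8-2, 13-7, 19-11}

Lex-smallest maximum matching: {(1,0), (3,14), (4,9), (8,2), (13,7), (19,11)}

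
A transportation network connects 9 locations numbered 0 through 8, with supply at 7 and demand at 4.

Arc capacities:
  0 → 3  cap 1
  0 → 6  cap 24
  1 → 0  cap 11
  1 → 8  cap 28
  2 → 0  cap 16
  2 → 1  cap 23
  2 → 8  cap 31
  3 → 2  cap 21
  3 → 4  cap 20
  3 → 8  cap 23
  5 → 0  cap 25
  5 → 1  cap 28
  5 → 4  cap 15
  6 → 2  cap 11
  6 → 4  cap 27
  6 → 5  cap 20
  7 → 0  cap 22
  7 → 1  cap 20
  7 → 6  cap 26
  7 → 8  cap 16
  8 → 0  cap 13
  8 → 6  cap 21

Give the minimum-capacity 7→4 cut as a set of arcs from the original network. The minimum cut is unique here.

augment #1: 7→6→4 push 26
augment #2: 7→0→3→4 push 1
augment #3: 7→0→6→4 push 1
augment #4: 7→0→6→5→4 push 15
max flow = 43; residual-reachable set from 7 gives S-side
cut edges (S→T): {(0,3), (5,4), (6,4)} total cap 43

Min-cut arcs: {(0,3), (5,4), (6,4)} (total capacity 43)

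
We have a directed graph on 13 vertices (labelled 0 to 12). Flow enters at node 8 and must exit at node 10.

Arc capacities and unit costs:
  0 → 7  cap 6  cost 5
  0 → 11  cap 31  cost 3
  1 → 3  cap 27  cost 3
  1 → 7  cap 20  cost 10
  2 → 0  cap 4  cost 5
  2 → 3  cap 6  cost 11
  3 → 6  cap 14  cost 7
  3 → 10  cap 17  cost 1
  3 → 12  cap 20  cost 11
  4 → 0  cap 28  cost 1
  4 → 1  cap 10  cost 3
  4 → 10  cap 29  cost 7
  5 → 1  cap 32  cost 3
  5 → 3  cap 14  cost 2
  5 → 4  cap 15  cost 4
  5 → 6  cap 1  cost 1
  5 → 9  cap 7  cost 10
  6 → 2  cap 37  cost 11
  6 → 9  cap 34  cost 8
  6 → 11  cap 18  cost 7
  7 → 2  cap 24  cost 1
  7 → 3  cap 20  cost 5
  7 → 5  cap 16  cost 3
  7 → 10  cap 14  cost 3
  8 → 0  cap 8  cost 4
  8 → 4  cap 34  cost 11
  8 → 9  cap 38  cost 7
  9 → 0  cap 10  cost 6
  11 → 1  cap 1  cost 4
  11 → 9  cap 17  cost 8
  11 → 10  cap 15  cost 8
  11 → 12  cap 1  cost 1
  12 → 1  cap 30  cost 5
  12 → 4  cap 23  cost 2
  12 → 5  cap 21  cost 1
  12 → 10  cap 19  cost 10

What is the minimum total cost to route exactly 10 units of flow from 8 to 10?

Minimum cost for 10 units: 135

shortest-cost path #1: 8→0→7→10 push 6 @ unit cost 12 (adds 72)
shortest-cost path #2: 8→0→11→12→5→3→10 push 1 @ unit cost 12 (adds 12)
shortest-cost path #3: 8→0→11→10 push 1 @ unit cost 15 (adds 15)
shortest-cost path #4: 8→4→10 push 2 @ unit cost 18 (adds 36)
total cost = 135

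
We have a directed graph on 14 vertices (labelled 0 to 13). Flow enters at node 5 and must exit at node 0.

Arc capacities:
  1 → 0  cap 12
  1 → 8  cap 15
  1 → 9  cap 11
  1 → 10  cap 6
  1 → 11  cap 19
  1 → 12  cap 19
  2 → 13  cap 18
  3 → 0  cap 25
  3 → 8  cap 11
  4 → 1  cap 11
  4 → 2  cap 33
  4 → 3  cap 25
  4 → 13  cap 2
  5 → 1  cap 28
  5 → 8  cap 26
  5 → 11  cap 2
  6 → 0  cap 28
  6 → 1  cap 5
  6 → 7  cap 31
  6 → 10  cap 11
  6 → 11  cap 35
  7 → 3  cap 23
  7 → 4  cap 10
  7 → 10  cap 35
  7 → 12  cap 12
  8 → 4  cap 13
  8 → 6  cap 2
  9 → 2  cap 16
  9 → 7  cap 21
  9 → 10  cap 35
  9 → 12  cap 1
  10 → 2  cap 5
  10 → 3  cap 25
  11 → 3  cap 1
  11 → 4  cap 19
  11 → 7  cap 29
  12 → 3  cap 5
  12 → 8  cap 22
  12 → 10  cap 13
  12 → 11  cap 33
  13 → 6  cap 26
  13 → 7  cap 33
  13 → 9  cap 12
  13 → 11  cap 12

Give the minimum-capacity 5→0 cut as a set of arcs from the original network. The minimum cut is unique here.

augment #1: 5→1→0 push 12
augment #2: 5→8→6→0 push 2
augment #3: 5→11→3→0 push 1
augment #4: 5→1→10→3→0 push 6
augment #5: 5→1→12→3→0 push 5
augment #6: 5→8→4→3→0 push 13
augment #7: 5→11→4→13→6→0 push 1
augment #8: 5→1→9→2→13→6→0 push 5
max flow = 45; residual-reachable set from 5 gives S-side
cut edges (S→T): {(5,1), (5,11), (8,4), (8,6)} total cap 45

Min-cut arcs: {(5,1), (5,11), (8,4), (8,6)} (total capacity 45)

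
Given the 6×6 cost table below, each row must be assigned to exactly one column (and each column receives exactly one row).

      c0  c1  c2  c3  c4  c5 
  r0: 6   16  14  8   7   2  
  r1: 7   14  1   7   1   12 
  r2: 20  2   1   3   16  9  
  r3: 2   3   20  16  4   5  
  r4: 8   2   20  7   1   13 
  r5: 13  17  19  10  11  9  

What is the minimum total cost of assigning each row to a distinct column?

one of 2 optimal assignments: row0→col5 (cost 2), row1→col2 (cost 1), row2→col1 (cost 2), row3→col0 (cost 2), row4→col4 (cost 1), row5→col3 (cost 10)
total = 2 + 1 + 2 + 2 + 1 + 10 = 18

Minimum assignment cost: 18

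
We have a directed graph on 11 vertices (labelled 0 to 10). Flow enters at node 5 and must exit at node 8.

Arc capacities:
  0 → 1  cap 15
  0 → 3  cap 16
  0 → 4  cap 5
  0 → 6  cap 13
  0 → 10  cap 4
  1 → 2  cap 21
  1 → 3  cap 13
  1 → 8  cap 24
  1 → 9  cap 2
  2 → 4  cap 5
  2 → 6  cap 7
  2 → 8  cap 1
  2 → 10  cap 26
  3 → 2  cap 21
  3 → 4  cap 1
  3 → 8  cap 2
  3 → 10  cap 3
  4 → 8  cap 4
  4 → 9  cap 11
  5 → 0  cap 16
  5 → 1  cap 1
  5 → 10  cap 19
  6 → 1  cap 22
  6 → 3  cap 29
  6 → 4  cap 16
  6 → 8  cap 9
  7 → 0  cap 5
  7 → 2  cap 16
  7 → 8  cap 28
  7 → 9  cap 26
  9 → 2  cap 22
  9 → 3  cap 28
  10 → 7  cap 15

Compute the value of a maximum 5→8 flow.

augment #1: 5→1→8 bottleneck 1, total now 1
augment #2: 5→0→1→8 bottleneck 15, total now 16
augment #3: 5→0→3→8 bottleneck 1, total now 17
augment #4: 5→10→7→8 bottleneck 15, total now 32

Maximum flow value: 32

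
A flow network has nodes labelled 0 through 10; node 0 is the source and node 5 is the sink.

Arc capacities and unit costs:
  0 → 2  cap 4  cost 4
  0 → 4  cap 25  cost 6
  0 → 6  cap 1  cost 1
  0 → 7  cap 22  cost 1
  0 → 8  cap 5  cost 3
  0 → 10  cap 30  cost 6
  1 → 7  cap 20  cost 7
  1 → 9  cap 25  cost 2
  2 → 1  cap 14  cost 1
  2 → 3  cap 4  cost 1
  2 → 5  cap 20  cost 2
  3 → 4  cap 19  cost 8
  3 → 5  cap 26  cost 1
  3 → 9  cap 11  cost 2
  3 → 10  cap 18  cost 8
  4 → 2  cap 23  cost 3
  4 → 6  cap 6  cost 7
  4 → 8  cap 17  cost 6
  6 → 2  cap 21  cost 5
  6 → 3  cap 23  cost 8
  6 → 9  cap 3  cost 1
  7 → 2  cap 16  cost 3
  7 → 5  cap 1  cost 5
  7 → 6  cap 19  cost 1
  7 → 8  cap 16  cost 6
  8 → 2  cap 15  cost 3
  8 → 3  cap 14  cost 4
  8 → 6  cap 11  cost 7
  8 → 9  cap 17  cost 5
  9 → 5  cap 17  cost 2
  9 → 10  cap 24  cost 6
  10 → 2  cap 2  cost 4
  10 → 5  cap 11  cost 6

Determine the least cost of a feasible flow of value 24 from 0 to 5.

shortest-cost path #1: 0→6→9→5 push 1 @ unit cost 4 (adds 4)
shortest-cost path #2: 0→7→6→9→5 push 2 @ unit cost 5 (adds 10)
shortest-cost path #3: 0→2→5 push 4 @ unit cost 6 (adds 24)
shortest-cost path #4: 0→7→5 push 1 @ unit cost 6 (adds 6)
shortest-cost path #5: 0→7→2→5 push 16 @ unit cost 6 (adds 96)
total cost = 140

Minimum cost for 24 units: 140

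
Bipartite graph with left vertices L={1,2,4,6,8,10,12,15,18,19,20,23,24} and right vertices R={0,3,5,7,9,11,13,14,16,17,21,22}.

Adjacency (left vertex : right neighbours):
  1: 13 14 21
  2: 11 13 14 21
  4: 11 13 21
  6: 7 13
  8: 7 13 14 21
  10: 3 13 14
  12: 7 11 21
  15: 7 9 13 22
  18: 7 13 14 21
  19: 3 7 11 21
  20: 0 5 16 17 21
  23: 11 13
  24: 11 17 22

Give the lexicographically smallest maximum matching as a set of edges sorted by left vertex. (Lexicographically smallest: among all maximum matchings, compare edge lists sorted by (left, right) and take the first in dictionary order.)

Lex-smallest maximum matching: {(1,13), (2,11), (4,21), (6,7), (8,14), (10,3), (15,9), (20,0), (24,17)}

|M| = 9 (so the lex-smallest maximum matching has 9 edges)
process left vertices in ascending order; for each, take the smallest-labelled available neighbour that still permits 9 edges overall, or leave it unmatched if none does
lex-smallest matching: {1-13, 2-11, 4-21, 6-7, 8-14, 10-3, 15-9, 20-0, 24-17}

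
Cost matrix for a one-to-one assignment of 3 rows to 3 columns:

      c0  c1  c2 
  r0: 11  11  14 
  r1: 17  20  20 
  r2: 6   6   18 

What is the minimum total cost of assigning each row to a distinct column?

Minimum assignment cost: 37

one of 3 optimal assignments: row0→col0 (cost 11), row1→col2 (cost 20), row2→col1 (cost 6)
total = 11 + 20 + 6 = 37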